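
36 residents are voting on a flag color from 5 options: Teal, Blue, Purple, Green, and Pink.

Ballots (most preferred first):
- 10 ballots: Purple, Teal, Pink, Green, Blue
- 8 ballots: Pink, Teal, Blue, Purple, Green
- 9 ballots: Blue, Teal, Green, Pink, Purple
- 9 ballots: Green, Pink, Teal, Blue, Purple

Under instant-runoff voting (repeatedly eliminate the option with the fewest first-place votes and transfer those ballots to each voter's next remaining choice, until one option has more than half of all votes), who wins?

Round 1: Teal 0, Blue 9, Purple 10, Green 9, Pink 8. Teal eliminated.
Round 2: Blue 9, Purple 10, Green 9, Pink 8. Pink eliminated.
Round 3: Blue 17, Purple 10, Green 9. Green eliminated.
Round 4: Blue 26, Purple 10. Blue has a majority (≥19).

Blue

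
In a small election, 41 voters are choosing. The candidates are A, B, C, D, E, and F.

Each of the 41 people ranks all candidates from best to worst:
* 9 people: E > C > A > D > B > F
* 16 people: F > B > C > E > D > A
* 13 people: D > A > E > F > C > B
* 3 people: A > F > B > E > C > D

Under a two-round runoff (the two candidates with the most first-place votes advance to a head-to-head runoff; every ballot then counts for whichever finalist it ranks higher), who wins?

Round 1 first-place votes: A 3, B 0, C 0, D 13, E 9, F 16. F and D advance.
Runoff: F is ranked above D on 19 ballots, D above F on 22.

D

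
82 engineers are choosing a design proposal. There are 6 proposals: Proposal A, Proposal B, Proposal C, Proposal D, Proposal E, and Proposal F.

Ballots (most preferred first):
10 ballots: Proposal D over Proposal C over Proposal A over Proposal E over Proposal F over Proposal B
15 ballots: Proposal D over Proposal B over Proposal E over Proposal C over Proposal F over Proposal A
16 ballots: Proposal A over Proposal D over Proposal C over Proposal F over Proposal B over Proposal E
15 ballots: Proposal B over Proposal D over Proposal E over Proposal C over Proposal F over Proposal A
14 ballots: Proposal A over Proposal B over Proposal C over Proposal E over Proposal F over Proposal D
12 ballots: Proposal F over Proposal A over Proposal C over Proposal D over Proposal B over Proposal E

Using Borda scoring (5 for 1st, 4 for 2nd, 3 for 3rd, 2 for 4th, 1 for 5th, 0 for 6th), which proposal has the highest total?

Proposal D

Proposal A: 10×3 + 15×0 + 16×5 + 15×0 + 14×5 + 12×4 = 228
Proposal B: 10×0 + 15×4 + 16×1 + 15×5 + 14×4 + 12×1 = 219
Proposal C: 10×4 + 15×2 + 16×3 + 15×2 + 14×3 + 12×3 = 226
Proposal D: 10×5 + 15×5 + 16×4 + 15×4 + 14×0 + 12×2 = 273
Proposal E: 10×2 + 15×3 + 16×0 + 15×3 + 14×2 + 12×0 = 138
Proposal F: 10×1 + 15×1 + 16×2 + 15×1 + 14×1 + 12×5 = 146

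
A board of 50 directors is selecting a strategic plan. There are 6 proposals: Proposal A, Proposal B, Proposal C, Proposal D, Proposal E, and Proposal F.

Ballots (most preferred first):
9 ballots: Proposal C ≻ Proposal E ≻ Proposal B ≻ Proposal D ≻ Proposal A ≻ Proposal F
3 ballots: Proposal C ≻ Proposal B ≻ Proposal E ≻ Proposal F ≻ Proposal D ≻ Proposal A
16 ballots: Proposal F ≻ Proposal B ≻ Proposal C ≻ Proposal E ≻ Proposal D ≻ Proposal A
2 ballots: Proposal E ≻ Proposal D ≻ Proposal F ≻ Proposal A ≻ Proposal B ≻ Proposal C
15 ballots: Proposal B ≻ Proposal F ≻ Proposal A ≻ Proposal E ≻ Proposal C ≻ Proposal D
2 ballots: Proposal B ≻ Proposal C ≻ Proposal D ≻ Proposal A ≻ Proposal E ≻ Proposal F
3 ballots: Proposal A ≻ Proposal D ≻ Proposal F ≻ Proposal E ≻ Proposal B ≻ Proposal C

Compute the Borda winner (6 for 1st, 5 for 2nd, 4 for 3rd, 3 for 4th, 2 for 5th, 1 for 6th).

Proposal B

Proposal A: 9×2 + 3×1 + 16×1 + 2×3 + 15×4 + 2×3 + 3×6 = 127
Proposal B: 9×4 + 3×5 + 16×5 + 2×2 + 15×6 + 2×6 + 3×2 = 243
Proposal C: 9×6 + 3×6 + 16×4 + 2×1 + 15×2 + 2×5 + 3×1 = 181
Proposal D: 9×3 + 3×2 + 16×2 + 2×5 + 15×1 + 2×4 + 3×5 = 113
Proposal E: 9×5 + 3×4 + 16×3 + 2×6 + 15×3 + 2×2 + 3×3 = 175
Proposal F: 9×1 + 3×3 + 16×6 + 2×4 + 15×5 + 2×1 + 3×4 = 211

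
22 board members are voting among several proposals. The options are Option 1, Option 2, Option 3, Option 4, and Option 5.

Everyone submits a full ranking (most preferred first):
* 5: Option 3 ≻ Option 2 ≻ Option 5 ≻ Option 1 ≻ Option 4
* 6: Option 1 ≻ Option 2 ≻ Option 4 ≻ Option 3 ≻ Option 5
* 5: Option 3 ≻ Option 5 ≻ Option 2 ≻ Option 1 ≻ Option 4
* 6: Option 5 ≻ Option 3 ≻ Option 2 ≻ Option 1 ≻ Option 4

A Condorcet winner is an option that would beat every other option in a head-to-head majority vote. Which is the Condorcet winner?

Option 3

Option 3 vs Option 1: 16–6
Option 3 vs Option 2: 16–6
Option 3 vs Option 4: 16–6
Option 3 vs Option 5: 16–6
Option 3 beats every other option.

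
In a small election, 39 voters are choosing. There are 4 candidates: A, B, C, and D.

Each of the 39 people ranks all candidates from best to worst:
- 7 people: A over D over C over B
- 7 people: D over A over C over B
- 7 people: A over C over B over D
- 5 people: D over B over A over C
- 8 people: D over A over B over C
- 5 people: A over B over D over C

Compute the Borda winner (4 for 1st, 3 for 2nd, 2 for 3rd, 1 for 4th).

A

A: 7×4 + 7×3 + 7×4 + 5×2 + 8×3 + 5×4 = 131
B: 7×1 + 7×1 + 7×2 + 5×3 + 8×2 + 5×3 = 74
C: 7×2 + 7×2 + 7×3 + 5×1 + 8×1 + 5×1 = 67
D: 7×3 + 7×4 + 7×1 + 5×4 + 8×4 + 5×2 = 118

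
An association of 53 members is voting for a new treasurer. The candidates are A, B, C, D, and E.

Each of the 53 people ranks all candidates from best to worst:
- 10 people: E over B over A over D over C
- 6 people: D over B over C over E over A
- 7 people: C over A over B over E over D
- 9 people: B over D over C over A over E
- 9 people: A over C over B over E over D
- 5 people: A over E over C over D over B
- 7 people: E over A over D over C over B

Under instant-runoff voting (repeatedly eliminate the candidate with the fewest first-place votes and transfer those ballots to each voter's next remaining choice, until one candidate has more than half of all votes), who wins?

A

Round 1: A 14, B 9, C 7, D 6, E 17. D eliminated.
Round 2: A 14, B 15, C 7, E 17. C eliminated.
Round 3: A 21, B 15, E 17. B eliminated.
Round 4: A 30, E 23. A has a majority (≥27).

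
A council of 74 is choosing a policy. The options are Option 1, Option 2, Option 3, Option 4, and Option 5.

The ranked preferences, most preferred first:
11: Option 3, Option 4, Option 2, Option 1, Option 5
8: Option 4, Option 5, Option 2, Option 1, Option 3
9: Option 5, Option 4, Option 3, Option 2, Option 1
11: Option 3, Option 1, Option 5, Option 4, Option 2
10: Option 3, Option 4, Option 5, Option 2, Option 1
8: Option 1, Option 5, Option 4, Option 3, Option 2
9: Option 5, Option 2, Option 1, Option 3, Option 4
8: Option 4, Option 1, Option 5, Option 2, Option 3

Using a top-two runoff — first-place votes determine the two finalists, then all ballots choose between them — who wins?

Round 1 first-place votes: Option 1 8, Option 2 0, Option 3 32, Option 4 16, Option 5 18. Option 3 and Option 5 advance.
Runoff: Option 3 is ranked above Option 5 on 32 ballots, Option 5 above Option 3 on 42.

Option 5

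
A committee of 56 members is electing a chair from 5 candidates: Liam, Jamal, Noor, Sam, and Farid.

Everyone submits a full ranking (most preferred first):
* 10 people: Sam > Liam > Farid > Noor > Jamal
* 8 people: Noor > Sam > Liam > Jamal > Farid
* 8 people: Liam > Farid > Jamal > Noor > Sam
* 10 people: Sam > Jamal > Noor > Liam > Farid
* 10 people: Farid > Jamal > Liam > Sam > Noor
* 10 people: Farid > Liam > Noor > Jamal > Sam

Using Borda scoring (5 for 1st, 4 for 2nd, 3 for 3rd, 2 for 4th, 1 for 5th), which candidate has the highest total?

Liam: 10×4 + 8×3 + 8×5 + 10×2 + 10×3 + 10×4 = 194
Jamal: 10×1 + 8×2 + 8×3 + 10×4 + 10×4 + 10×2 = 150
Noor: 10×2 + 8×5 + 8×2 + 10×3 + 10×1 + 10×3 = 146
Sam: 10×5 + 8×4 + 8×1 + 10×5 + 10×2 + 10×1 = 170
Farid: 10×3 + 8×1 + 8×4 + 10×1 + 10×5 + 10×5 = 180

Liam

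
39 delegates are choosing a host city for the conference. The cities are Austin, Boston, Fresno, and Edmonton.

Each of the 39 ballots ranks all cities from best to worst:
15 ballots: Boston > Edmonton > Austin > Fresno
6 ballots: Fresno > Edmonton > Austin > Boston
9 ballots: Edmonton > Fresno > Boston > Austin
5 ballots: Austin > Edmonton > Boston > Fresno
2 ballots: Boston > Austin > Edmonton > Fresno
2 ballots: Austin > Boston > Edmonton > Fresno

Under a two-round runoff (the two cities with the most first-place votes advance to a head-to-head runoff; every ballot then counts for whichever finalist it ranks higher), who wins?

Edmonton

Round 1 first-place votes: Austin 7, Boston 17, Fresno 6, Edmonton 9. Boston and Edmonton advance.
Runoff: Boston is ranked above Edmonton on 19 ballots, Edmonton above Boston on 20.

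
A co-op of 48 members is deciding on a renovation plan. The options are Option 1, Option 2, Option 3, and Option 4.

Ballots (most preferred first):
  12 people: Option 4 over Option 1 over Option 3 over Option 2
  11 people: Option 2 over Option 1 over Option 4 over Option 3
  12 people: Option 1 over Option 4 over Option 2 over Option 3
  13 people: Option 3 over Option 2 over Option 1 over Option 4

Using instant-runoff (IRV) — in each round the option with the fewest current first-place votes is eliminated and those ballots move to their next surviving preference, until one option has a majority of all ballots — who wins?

Option 1

Round 1: Option 1 12, Option 2 11, Option 3 13, Option 4 12. Option 2 eliminated.
Round 2: Option 1 23, Option 3 13, Option 4 12. Option 4 eliminated.
Round 3: Option 1 35, Option 3 13. Option 1 has a majority (≥25).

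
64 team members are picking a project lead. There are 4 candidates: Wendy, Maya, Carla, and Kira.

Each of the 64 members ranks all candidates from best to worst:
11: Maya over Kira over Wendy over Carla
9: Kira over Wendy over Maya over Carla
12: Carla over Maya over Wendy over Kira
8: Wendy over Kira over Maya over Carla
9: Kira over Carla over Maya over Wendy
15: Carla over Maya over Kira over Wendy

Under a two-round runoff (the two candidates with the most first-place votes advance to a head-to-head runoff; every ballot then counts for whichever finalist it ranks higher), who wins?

Kira

Round 1 first-place votes: Wendy 8, Maya 11, Carla 27, Kira 18. Carla and Kira advance.
Runoff: Carla is ranked above Kira on 27 ballots, Kira above Carla on 37.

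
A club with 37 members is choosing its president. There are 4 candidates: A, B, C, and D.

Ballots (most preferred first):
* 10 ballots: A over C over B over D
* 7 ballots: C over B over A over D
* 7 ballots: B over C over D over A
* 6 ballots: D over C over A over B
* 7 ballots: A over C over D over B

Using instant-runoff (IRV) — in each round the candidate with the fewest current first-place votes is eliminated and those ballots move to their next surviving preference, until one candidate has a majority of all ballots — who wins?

C

Round 1: A 17, B 7, C 7, D 6. D eliminated.
Round 2: A 17, B 7, C 13. B eliminated.
Round 3: A 17, C 20. C has a majority (≥19).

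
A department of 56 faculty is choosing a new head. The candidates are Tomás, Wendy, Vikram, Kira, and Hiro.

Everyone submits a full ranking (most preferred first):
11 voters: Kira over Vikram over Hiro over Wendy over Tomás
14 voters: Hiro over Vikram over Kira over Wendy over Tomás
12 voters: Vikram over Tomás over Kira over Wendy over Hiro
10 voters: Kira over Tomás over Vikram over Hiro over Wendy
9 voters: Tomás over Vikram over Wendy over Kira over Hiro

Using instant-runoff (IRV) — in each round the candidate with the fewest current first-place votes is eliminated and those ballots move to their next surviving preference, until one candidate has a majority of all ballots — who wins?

Round 1: Tomás 9, Wendy 0, Vikram 12, Kira 21, Hiro 14. Wendy eliminated.
Round 2: Tomás 9, Vikram 12, Kira 21, Hiro 14. Tomás eliminated.
Round 3: Vikram 21, Kira 21, Hiro 14. Hiro eliminated.
Round 4: Vikram 35, Kira 21. Vikram has a majority (≥29).

Vikram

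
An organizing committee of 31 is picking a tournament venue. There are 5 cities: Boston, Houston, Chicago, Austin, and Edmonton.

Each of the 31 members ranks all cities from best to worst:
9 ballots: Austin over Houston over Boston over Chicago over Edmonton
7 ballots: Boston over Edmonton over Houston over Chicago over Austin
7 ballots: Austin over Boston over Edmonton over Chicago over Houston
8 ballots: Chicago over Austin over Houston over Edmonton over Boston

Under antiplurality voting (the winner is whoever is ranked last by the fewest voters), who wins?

Chicago

Last-place votes: Boston 8, Houston 7, Chicago 0, Austin 7, Edmonton 9.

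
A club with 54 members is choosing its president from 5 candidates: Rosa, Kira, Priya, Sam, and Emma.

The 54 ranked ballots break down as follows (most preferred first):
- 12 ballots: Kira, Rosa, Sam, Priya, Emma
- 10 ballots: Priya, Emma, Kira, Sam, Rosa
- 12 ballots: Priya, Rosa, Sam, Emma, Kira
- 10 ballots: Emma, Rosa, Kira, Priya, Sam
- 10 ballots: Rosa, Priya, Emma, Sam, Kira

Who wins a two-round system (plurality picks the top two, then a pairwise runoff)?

Round 1 first-place votes: Rosa 10, Kira 12, Priya 22, Sam 0, Emma 10. Priya and Kira advance.
Runoff: Priya is ranked above Kira on 32 ballots, Kira above Priya on 22.

Priya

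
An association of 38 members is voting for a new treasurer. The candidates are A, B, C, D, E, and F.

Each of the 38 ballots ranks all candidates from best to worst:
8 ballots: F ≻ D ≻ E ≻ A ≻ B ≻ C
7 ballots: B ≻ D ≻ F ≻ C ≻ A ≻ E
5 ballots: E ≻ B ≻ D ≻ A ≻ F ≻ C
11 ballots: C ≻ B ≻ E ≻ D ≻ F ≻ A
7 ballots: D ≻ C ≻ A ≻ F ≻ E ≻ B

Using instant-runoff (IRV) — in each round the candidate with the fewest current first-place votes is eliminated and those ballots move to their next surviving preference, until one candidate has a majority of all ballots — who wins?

B

Round 1: A 0, B 7, C 11, D 7, E 5, F 8. A eliminated.
Round 2: B 7, C 11, D 7, E 5, F 8. E eliminated.
Round 3: B 12, C 11, D 7, F 8. D eliminated.
Round 4: B 12, C 18, F 8. F eliminated.
Round 5: B 20, C 18. B has a majority (≥20).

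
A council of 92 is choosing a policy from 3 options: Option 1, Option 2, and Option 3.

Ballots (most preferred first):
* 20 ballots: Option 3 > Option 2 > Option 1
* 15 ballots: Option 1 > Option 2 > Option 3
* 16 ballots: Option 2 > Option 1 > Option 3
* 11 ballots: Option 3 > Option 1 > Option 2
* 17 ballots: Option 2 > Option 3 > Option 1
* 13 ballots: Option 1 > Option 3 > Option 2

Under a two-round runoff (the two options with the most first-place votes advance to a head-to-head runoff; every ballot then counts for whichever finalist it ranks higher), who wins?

Option 2

Round 1 first-place votes: Option 1 28, Option 2 33, Option 3 31. Option 2 and Option 3 advance.
Runoff: Option 2 is ranked above Option 3 on 48 ballots, Option 3 above Option 2 on 44.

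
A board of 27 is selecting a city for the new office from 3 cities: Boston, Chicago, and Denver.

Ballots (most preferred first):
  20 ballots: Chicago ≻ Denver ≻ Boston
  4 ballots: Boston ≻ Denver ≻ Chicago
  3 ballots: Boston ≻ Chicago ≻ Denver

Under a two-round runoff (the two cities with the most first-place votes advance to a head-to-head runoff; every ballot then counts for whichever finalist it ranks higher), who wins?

Round 1 first-place votes: Boston 7, Chicago 20, Denver 0. Chicago and Boston advance.
Runoff: Chicago is ranked above Boston on 20 ballots, Boston above Chicago on 7.

Chicago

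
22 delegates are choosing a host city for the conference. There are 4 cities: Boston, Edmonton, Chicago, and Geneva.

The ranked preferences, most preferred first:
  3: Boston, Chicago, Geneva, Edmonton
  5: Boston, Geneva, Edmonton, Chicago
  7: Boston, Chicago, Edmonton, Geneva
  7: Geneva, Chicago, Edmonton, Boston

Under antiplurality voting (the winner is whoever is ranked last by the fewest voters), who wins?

Edmonton

Last-place votes: Boston 7, Edmonton 3, Chicago 5, Geneva 7.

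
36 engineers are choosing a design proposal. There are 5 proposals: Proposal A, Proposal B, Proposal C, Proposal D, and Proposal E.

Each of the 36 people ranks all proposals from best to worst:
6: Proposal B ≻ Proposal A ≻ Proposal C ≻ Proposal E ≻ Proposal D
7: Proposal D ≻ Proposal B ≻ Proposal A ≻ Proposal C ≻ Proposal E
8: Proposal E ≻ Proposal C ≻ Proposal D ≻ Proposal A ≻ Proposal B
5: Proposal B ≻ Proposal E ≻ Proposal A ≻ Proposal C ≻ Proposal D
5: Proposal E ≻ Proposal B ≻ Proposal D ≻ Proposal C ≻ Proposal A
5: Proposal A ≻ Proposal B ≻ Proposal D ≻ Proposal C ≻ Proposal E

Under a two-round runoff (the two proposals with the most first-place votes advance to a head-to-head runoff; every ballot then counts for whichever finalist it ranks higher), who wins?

Round 1 first-place votes: Proposal A 5, Proposal B 11, Proposal C 0, Proposal D 7, Proposal E 13. Proposal E and Proposal B advance.
Runoff: Proposal E is ranked above Proposal B on 13 ballots, Proposal B above Proposal E on 23.

Proposal B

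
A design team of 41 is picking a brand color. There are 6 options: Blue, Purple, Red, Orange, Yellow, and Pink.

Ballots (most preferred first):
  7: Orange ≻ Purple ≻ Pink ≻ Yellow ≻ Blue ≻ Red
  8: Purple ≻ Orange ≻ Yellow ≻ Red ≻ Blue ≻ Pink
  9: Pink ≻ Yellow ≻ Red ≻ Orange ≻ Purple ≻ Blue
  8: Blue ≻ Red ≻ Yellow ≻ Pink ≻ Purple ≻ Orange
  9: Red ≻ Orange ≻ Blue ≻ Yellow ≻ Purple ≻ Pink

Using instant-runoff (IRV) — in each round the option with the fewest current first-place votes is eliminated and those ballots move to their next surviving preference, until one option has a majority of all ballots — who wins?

Round 1: Blue 8, Purple 8, Red 9, Orange 7, Yellow 0, Pink 9. Yellow eliminated.
Round 2: Blue 8, Purple 8, Red 9, Orange 7, Pink 9. Orange eliminated.
Round 3: Blue 8, Purple 15, Red 9, Pink 9. Blue eliminated.
Round 4: Purple 15, Red 17, Pink 9. Pink eliminated.
Round 5: Purple 15, Red 26. Red has a majority (≥21).

Red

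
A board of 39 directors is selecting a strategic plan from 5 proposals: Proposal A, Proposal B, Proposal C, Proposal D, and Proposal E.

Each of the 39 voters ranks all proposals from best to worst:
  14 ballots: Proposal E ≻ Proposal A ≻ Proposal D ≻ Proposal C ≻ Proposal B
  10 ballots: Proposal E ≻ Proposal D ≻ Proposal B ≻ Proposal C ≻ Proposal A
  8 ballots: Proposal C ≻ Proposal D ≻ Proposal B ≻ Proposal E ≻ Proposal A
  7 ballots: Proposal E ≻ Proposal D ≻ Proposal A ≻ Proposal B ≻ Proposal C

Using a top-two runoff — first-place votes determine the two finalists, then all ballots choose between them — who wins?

Round 1 first-place votes: Proposal A 0, Proposal B 0, Proposal C 8, Proposal D 0, Proposal E 31. Proposal E and Proposal C advance.
Runoff: Proposal E is ranked above Proposal C on 31 ballots, Proposal C above Proposal E on 8.

Proposal E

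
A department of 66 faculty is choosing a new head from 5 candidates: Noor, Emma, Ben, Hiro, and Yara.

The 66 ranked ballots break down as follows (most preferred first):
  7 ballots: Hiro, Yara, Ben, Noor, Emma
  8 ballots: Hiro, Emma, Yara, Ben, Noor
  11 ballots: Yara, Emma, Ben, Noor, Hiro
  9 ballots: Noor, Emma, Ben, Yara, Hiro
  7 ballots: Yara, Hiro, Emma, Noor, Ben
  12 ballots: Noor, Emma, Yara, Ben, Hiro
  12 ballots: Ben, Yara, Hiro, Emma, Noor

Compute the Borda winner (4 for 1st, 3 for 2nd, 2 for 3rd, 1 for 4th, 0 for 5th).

Noor: 7×1 + 8×0 + 11×1 + 9×4 + 7×1 + 12×4 + 12×0 = 109
Emma: 7×0 + 8×3 + 11×3 + 9×3 + 7×2 + 12×3 + 12×1 = 146
Ben: 7×2 + 8×1 + 11×2 + 9×2 + 7×0 + 12×1 + 12×4 = 122
Hiro: 7×4 + 8×4 + 11×0 + 9×0 + 7×3 + 12×0 + 12×2 = 105
Yara: 7×3 + 8×2 + 11×4 + 9×1 + 7×4 + 12×2 + 12×3 = 178

Yara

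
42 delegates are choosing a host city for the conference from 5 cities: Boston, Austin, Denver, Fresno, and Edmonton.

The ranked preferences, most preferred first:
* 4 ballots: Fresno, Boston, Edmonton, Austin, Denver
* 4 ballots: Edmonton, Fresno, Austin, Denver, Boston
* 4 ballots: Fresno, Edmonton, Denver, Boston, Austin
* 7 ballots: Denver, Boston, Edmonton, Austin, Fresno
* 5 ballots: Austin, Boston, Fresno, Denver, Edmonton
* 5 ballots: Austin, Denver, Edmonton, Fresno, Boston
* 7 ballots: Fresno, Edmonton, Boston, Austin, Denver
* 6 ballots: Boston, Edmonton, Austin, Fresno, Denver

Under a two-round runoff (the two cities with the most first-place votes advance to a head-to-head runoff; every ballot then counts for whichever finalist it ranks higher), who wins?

Round 1 first-place votes: Boston 6, Austin 10, Denver 7, Fresno 15, Edmonton 4. Fresno and Austin advance.
Runoff: Fresno is ranked above Austin on 19 ballots, Austin above Fresno on 23.

Austin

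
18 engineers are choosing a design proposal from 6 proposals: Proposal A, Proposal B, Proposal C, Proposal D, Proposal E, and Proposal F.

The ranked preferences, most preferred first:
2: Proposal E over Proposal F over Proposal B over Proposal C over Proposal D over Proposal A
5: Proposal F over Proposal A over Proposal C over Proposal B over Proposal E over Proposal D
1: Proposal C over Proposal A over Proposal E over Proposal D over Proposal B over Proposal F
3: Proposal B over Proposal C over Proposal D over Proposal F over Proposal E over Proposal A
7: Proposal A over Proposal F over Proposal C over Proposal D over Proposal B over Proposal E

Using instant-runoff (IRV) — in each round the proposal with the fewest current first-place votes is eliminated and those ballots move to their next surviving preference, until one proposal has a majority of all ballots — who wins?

Round 1: Proposal A 7, Proposal B 3, Proposal C 1, Proposal D 0, Proposal E 2, Proposal F 5. Proposal D eliminated.
Round 2: Proposal A 7, Proposal B 3, Proposal C 1, Proposal E 2, Proposal F 5. Proposal C eliminated.
Round 3: Proposal A 8, Proposal B 3, Proposal E 2, Proposal F 5. Proposal E eliminated.
Round 4: Proposal A 8, Proposal B 3, Proposal F 7. Proposal B eliminated.
Round 5: Proposal A 8, Proposal F 10. Proposal F has a majority (≥10).

Proposal F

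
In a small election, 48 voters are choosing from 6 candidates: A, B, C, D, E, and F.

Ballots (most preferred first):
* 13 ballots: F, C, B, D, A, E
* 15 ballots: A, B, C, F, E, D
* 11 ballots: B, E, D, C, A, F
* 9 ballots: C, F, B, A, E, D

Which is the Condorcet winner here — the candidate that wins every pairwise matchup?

B

B vs A: 33–15
B vs C: 26–22
B vs D: 48–0
B vs E: 48–0
B vs F: 26–22
B beats every other candidate.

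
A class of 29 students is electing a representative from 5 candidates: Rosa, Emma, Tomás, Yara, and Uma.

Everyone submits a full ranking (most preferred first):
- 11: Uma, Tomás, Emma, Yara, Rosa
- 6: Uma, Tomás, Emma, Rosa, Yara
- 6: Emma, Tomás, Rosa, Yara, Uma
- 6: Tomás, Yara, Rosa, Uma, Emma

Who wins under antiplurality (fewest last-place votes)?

Tomás

Last-place votes: Rosa 11, Emma 6, Tomás 0, Yara 6, Uma 6.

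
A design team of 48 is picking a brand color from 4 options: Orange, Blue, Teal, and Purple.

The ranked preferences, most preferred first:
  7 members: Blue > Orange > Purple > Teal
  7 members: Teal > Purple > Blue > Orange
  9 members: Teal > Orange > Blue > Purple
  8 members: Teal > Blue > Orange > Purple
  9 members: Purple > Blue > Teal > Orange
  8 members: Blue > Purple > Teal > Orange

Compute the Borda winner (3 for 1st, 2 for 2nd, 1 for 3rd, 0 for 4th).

Orange: 7×2 + 7×0 + 9×2 + 8×1 + 9×0 + 8×0 = 40
Blue: 7×3 + 7×1 + 9×1 + 8×2 + 9×2 + 8×3 = 95
Teal: 7×0 + 7×3 + 9×3 + 8×3 + 9×1 + 8×1 = 89
Purple: 7×1 + 7×2 + 9×0 + 8×0 + 9×3 + 8×2 = 64

Blue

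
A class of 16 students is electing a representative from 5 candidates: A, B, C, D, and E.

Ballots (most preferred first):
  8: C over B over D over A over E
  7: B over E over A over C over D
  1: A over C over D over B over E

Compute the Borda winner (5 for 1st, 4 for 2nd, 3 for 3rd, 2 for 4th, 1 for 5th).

A: 8×2 + 7×3 + 1×5 = 42
B: 8×4 + 7×5 + 1×2 = 69
C: 8×5 + 7×2 + 1×4 = 58
D: 8×3 + 7×1 + 1×3 = 34
E: 8×1 + 7×4 + 1×1 = 37

B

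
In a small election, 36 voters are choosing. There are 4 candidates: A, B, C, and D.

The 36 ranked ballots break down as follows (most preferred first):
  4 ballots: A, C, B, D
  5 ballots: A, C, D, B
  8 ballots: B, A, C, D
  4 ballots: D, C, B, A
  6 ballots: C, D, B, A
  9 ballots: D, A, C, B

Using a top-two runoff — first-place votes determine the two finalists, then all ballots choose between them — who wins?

D

Round 1 first-place votes: A 9, B 8, C 6, D 13. D and A advance.
Runoff: D is ranked above A on 19 ballots, A above D on 17.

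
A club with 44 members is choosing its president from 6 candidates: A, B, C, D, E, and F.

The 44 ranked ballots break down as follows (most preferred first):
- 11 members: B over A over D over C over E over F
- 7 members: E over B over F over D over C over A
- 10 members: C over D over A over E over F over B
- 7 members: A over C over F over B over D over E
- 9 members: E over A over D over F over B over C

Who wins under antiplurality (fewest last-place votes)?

D

Last-place votes: A 7, B 10, C 9, D 0, E 7, F 11.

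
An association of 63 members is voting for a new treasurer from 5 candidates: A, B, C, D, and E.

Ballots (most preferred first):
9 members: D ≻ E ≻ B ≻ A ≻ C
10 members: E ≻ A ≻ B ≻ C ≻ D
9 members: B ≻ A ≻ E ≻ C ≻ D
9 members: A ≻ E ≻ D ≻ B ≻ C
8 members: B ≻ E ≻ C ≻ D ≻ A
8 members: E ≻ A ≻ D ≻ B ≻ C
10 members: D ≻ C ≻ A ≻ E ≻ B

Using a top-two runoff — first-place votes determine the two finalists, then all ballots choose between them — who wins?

E

Round 1 first-place votes: A 9, B 17, C 0, D 19, E 18. D and E advance.
Runoff: D is ranked above E on 19 ballots, E above D on 44.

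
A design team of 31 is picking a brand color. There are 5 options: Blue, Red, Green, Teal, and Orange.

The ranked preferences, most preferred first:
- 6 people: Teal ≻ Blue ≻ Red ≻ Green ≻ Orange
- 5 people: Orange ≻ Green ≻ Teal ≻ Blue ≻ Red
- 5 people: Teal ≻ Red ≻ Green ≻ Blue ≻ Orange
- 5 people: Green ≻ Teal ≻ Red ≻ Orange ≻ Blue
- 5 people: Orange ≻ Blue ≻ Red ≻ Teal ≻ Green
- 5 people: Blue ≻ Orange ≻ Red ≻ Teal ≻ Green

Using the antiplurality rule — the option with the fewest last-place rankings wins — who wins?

Last-place votes: Blue 5, Red 5, Green 10, Teal 0, Orange 11.

Teal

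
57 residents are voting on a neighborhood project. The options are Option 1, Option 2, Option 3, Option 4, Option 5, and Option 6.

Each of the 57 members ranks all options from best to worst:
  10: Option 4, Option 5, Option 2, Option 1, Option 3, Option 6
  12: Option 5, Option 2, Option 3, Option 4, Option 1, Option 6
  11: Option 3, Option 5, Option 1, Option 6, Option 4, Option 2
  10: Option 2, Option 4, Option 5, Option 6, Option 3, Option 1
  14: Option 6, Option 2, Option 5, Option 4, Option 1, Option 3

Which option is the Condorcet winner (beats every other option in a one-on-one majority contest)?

Option 5

Option 5 vs Option 1: 57–0
Option 5 vs Option 2: 33–24
Option 5 vs Option 3: 46–11
Option 5 vs Option 4: 37–20
Option 5 vs Option 6: 43–14
Option 5 beats every other option.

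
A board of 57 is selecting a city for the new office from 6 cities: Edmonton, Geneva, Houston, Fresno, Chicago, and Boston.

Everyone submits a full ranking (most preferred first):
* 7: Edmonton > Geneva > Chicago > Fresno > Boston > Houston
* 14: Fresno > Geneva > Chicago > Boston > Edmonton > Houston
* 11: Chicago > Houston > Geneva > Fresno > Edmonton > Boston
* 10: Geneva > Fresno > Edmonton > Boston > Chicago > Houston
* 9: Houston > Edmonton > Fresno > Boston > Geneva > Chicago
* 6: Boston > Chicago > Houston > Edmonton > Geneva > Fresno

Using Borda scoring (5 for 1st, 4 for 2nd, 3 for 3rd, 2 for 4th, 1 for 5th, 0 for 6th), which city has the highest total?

Edmonton: 7×5 + 14×1 + 11×1 + 10×3 + 9×4 + 6×2 = 138
Geneva: 7×4 + 14×4 + 11×3 + 10×5 + 9×1 + 6×1 = 182
Houston: 7×0 + 14×0 + 11×4 + 10×0 + 9×5 + 6×3 = 107
Fresno: 7×2 + 14×5 + 11×2 + 10×4 + 9×3 + 6×0 = 173
Chicago: 7×3 + 14×3 + 11×5 + 10×1 + 9×0 + 6×4 = 152
Boston: 7×1 + 14×2 + 11×0 + 10×2 + 9×2 + 6×5 = 103

Geneva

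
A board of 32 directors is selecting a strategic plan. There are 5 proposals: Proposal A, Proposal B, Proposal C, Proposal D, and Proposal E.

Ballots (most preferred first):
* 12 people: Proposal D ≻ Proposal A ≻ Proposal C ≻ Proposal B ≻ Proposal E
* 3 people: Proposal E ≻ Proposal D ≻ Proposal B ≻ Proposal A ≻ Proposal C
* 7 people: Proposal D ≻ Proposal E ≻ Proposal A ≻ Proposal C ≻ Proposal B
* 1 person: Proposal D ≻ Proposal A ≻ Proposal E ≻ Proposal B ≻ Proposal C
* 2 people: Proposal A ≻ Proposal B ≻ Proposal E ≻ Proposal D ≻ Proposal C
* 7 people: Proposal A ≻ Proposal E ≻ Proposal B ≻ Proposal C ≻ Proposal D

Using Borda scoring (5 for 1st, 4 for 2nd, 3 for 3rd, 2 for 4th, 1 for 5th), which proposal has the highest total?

Proposal A: 12×4 + 3×2 + 7×3 + 1×4 + 2×5 + 7×5 = 124
Proposal B: 12×2 + 3×3 + 7×1 + 1×2 + 2×4 + 7×3 = 71
Proposal C: 12×3 + 3×1 + 7×2 + 1×1 + 2×1 + 7×2 = 70
Proposal D: 12×5 + 3×4 + 7×5 + 1×5 + 2×2 + 7×1 = 123
Proposal E: 12×1 + 3×5 + 7×4 + 1×3 + 2×3 + 7×4 = 92

Proposal A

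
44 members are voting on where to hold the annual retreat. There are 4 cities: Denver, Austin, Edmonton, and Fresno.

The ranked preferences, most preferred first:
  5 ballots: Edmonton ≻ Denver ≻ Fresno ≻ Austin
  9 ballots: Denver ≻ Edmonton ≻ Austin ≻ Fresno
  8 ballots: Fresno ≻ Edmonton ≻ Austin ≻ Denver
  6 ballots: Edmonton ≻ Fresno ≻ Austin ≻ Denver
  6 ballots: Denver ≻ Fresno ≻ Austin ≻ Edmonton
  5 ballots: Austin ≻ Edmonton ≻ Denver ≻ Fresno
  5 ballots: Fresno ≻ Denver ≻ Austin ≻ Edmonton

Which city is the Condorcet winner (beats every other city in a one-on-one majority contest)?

Edmonton vs Denver: 24–20
Edmonton vs Austin: 28–16
Edmonton vs Fresno: 25–19
Edmonton beats every other city.

Edmonton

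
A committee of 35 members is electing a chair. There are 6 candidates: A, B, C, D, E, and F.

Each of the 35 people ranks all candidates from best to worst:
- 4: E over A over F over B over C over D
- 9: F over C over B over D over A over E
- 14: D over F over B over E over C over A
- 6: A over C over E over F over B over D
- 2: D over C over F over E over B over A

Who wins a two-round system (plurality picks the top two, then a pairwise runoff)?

F

Round 1 first-place votes: A 6, B 0, C 0, D 16, E 4, F 9. D and F advance.
Runoff: D is ranked above F on 16 ballots, F above D on 19.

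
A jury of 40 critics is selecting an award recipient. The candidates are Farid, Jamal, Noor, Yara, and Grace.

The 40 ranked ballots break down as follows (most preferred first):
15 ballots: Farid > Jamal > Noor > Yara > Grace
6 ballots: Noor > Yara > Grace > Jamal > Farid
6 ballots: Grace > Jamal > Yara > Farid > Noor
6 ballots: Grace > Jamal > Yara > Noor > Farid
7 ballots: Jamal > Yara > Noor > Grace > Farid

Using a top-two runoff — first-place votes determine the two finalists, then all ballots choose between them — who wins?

Grace

Round 1 first-place votes: Farid 15, Jamal 7, Noor 6, Yara 0, Grace 12. Farid and Grace advance.
Runoff: Farid is ranked above Grace on 15 ballots, Grace above Farid on 25.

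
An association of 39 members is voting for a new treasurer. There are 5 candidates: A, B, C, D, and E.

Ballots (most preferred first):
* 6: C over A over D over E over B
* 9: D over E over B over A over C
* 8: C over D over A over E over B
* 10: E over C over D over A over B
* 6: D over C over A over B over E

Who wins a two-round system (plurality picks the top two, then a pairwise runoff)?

Round 1 first-place votes: A 0, B 0, C 14, D 15, E 10. D and C advance.
Runoff: D is ranked above C on 15 ballots, C above D on 24.

C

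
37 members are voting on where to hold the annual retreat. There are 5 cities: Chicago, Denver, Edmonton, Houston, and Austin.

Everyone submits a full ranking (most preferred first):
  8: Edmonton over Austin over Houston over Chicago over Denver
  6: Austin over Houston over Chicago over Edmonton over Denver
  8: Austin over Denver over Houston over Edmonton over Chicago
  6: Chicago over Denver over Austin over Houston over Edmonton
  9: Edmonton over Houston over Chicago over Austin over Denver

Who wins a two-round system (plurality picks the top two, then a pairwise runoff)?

Round 1 first-place votes: Chicago 6, Denver 0, Edmonton 17, Houston 0, Austin 14. Edmonton and Austin advance.
Runoff: Edmonton is ranked above Austin on 17 ballots, Austin above Edmonton on 20.

Austin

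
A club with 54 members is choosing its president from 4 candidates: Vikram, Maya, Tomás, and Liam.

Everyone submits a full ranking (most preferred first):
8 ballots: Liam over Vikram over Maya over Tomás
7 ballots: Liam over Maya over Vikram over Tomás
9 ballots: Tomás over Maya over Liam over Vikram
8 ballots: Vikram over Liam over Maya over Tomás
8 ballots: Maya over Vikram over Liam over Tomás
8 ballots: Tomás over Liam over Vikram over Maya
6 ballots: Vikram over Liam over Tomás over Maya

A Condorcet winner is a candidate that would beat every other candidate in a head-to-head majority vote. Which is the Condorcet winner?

Liam vs Vikram: 32–22
Liam vs Maya: 37–17
Liam vs Tomás: 37–17
Liam beats every other candidate.

Liam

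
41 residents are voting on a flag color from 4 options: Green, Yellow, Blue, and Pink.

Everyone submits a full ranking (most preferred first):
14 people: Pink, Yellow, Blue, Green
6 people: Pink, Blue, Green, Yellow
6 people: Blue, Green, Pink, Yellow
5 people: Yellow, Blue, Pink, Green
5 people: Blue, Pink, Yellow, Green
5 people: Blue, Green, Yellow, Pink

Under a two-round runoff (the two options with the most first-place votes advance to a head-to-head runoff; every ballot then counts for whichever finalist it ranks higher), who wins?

Round 1 first-place votes: Green 0, Yellow 5, Blue 16, Pink 20. Pink and Blue advance.
Runoff: Pink is ranked above Blue on 20 ballots, Blue above Pink on 21.

Blue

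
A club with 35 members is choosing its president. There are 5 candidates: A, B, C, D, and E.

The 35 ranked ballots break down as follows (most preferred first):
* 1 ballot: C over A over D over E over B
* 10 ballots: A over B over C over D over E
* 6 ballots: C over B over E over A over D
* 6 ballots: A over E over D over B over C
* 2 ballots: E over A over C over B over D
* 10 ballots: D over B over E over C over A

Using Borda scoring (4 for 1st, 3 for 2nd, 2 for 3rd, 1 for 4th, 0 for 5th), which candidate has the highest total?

B

A: 1×3 + 10×4 + 6×1 + 6×4 + 2×3 + 10×0 = 79
B: 1×0 + 10×3 + 6×3 + 6×1 + 2×1 + 10×3 = 86
C: 1×4 + 10×2 + 6×4 + 6×0 + 2×2 + 10×1 = 62
D: 1×2 + 10×1 + 6×0 + 6×2 + 2×0 + 10×4 = 64
E: 1×1 + 10×0 + 6×2 + 6×3 + 2×4 + 10×2 = 59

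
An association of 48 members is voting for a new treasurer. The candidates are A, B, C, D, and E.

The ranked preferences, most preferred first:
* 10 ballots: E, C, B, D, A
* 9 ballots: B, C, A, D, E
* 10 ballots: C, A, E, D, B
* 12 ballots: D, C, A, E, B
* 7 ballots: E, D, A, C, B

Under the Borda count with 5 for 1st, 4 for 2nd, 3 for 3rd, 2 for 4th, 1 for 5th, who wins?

C

A: 10×1 + 9×3 + 10×4 + 12×3 + 7×3 = 134
B: 10×3 + 9×5 + 10×1 + 12×1 + 7×1 = 104
C: 10×4 + 9×4 + 10×5 + 12×4 + 7×2 = 188
D: 10×2 + 9×2 + 10×2 + 12×5 + 7×4 = 146
E: 10×5 + 9×1 + 10×3 + 12×2 + 7×5 = 148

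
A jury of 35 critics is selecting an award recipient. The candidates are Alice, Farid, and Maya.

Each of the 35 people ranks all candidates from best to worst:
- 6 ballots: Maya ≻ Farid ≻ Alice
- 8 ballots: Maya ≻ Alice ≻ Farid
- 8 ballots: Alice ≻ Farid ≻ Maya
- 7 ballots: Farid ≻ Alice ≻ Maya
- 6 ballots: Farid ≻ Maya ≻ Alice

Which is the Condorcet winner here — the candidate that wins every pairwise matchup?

Farid vs Alice: 19–16
Farid vs Maya: 21–14
Farid beats every other candidate.

Farid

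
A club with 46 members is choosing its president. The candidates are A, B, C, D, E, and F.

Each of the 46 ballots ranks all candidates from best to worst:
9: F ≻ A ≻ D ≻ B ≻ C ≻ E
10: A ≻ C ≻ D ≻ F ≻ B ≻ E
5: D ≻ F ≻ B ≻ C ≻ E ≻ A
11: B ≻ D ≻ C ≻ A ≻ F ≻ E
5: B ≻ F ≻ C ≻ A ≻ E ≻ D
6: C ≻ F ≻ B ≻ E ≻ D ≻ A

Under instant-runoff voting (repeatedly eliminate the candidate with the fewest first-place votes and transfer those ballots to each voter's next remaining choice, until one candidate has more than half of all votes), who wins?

F

Round 1: A 10, B 16, C 6, D 5, E 0, F 9. E eliminated.
Round 2: A 10, B 16, C 6, D 5, F 9. D eliminated.
Round 3: A 10, B 16, C 6, F 14. C eliminated.
Round 4: A 10, B 16, F 20. A eliminated.
Round 5: B 16, F 30. F has a majority (≥24).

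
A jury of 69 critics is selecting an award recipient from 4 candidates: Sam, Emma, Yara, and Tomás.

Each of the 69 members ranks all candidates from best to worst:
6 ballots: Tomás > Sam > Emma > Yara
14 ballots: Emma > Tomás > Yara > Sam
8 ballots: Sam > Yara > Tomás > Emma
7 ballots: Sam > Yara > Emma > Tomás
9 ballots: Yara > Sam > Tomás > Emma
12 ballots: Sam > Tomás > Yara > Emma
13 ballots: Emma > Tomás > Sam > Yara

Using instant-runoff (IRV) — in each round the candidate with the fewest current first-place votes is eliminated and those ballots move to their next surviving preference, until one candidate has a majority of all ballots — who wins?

Sam

Round 1: Sam 27, Emma 27, Yara 9, Tomás 6. Tomás eliminated.
Round 2: Sam 33, Emma 27, Yara 9. Yara eliminated.
Round 3: Sam 42, Emma 27. Sam has a majority (≥35).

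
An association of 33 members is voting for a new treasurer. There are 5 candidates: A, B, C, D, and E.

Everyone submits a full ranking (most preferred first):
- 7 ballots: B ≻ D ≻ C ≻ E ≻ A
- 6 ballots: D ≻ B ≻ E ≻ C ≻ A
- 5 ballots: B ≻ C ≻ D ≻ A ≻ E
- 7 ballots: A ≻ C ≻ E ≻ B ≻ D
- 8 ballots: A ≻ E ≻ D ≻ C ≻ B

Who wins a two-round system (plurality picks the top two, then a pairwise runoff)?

Round 1 first-place votes: A 15, B 12, C 0, D 6, E 0. A and B advance.
Runoff: A is ranked above B on 15 ballots, B above A on 18.

B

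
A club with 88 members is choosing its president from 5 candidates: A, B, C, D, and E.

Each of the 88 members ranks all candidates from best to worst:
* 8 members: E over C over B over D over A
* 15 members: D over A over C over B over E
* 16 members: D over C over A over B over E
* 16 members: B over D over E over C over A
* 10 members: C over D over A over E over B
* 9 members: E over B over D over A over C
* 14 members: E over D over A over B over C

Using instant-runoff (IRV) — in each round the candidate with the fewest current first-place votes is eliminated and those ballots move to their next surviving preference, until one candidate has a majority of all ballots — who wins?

Round 1: A 0, B 16, C 10, D 31, E 31. A eliminated.
Round 2: B 16, C 10, D 31, E 31. C eliminated.
Round 3: B 16, D 41, E 31. B eliminated.
Round 4: D 57, E 31. D has a majority (≥45).

D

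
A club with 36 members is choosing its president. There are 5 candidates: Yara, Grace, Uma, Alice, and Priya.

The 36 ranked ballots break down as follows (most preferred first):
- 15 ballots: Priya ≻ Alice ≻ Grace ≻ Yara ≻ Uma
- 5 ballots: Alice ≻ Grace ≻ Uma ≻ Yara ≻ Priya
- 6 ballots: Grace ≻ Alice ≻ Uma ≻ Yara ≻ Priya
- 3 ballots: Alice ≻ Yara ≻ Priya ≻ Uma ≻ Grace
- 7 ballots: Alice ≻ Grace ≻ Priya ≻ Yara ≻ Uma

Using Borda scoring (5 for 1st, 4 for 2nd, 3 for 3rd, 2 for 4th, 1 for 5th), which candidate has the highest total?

Yara: 15×2 + 5×2 + 6×2 + 3×4 + 7×2 = 78
Grace: 15×3 + 5×4 + 6×5 + 3×1 + 7×4 = 126
Uma: 15×1 + 5×3 + 6×3 + 3×2 + 7×1 = 61
Alice: 15×4 + 5×5 + 6×4 + 3×5 + 7×5 = 159
Priya: 15×5 + 5×1 + 6×1 + 3×3 + 7×3 = 116

Alice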